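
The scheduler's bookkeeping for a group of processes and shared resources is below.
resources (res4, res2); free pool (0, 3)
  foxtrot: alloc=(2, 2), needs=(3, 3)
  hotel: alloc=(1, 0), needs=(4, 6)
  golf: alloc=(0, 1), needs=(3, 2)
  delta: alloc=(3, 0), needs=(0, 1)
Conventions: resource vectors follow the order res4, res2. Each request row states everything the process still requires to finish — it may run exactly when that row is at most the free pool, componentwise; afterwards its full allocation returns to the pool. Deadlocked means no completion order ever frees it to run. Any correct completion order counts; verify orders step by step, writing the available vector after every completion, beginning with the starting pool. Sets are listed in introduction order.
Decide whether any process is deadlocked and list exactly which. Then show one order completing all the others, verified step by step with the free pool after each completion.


No process is deadlocked.
Key observation: there is always a runnable process — delta first — so the state unwinds completely.
One completion order for the rest: delta, foxtrot, golf, hotel. Verifying each step:
  pool = (0, 3)
  delta: need (0, 1) fits (0, 3); releases (3, 0), pool now (3, 3)
  foxtrot: need (3, 3) fits (3, 3); releases (2, 2), pool now (5, 5)
  golf: need (3, 2) fits (5, 5); releases (0, 1), pool now (5, 6)
  hotel: need (4, 6) fits (5, 6); releases (1, 0), pool now (6, 6)


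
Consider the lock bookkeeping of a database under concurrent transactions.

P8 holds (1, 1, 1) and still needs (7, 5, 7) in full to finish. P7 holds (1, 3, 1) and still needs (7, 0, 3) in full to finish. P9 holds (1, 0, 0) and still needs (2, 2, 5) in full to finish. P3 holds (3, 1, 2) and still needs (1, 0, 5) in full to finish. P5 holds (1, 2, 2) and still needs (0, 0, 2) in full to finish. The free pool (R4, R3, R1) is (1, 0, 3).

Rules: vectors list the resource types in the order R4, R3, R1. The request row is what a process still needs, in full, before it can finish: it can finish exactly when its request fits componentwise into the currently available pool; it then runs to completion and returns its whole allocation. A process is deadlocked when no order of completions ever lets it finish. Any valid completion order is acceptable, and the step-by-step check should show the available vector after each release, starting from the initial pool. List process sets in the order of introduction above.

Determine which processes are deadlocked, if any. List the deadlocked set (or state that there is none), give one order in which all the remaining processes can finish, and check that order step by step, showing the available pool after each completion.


The deadlocked set is P8 and P7.
Key observation: even finishing P5, P9, P3 leaves just (6, 3, 7) free — too little R4 for any of the remaining processes.
One completion order for the rest: P5, P9, P3. Check, step by step:
  pool = (1, 0, 3)
  P5 needs (0, 0, 2) <= (1, 0, 3) -> finishes; pool += (1, 2, 2) = (2, 2, 5)
  P9 needs (2, 2, 5) <= (2, 2, 5) -> finishes; pool += (1, 0, 0) = (3, 2, 5)
  P3 needs (1, 0, 5) <= (3, 2, 5) -> finishes; pool += (3, 1, 2) = (6, 3, 7)
The stuck group stays short no matter what:
  P8 still needs (7, 5, 7) but only (6, 3, 7) is free — short on R4 and R3
  P7 still needs (7, 0, 3) but only (6, 3, 7) is free — short on R4


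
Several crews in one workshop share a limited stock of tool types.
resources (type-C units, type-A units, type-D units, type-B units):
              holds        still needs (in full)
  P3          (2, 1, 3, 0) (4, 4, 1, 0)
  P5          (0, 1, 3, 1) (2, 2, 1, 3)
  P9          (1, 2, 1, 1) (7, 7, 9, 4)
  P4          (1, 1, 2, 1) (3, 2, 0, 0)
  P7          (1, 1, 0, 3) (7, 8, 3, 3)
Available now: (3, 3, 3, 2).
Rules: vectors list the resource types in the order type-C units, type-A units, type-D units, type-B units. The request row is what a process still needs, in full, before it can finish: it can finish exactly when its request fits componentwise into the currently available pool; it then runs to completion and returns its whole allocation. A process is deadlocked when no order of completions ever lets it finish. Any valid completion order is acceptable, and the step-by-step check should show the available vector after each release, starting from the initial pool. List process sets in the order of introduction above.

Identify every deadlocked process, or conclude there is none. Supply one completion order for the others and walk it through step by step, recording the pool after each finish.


Deadlocked set: P9 and P7.
Key observation: even finishing P4, P5, P3 leaves just (6, 6, 11, 4) free — too little type-C units for any of the remaining processes.
One completion order for the rest: P4, P5, P3. Step-by-step check:
  pool = (3, 3, 3, 2)
  P4 needs (3, 2, 0, 0) <= (3, 3, 3, 2) -> finishes; pool += (1, 1, 2, 1) = (4, 4, 5, 3)
  P5 needs (2, 2, 1, 3) <= (4, 4, 5, 3) -> finishes; pool += (0, 1, 3, 1) = (4, 5, 8, 4)
  P3 needs (4, 4, 1, 0) <= (4, 5, 8, 4) -> finishes; pool += (2, 1, 3, 0) = (6, 6, 11, 4)
The stuck group stays short no matter what:
  P9 cannot run: need (7, 7, 9, 4) vs free (6, 6, 11, 4) (insufficient type-C units and type-A units)
  P7 cannot run: need (7, 8, 3, 3) vs free (6, 6, 11, 4) (insufficient type-C units and type-A units)


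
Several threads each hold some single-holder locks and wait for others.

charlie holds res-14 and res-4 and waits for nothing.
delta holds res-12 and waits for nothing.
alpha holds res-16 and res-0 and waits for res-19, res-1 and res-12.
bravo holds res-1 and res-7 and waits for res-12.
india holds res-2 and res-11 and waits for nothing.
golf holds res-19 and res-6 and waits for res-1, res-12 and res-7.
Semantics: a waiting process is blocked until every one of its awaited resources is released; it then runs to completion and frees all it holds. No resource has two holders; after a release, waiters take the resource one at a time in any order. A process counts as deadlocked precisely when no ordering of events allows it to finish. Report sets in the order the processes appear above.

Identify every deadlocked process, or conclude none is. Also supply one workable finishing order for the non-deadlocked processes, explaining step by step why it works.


Nothing here is deadlocked.
Key observation: although several processes wait, no cycle exists — each chain bottoms out at a free runner.
A valid finishing order for the others: delta, bravo, india, golf, alpha, charlie.
Step-by-step check:
  delta waits on nothing -> runs at once and releases res-12
  run bravo (all its waits — res-12 — are resolved); releases res-1 and res-7
  india waits on nothing -> runs at once and releases res-2 and res-11
  run golf (all its waits — res-1, res-12 and res-7 — are resolved); releases res-19 and res-6
  run alpha (all its waits — res-19, res-1 and res-12 — are resolved); releases res-16 and res-0
  charlie waits on nothing -> runs at once and releases res-14 and res-4


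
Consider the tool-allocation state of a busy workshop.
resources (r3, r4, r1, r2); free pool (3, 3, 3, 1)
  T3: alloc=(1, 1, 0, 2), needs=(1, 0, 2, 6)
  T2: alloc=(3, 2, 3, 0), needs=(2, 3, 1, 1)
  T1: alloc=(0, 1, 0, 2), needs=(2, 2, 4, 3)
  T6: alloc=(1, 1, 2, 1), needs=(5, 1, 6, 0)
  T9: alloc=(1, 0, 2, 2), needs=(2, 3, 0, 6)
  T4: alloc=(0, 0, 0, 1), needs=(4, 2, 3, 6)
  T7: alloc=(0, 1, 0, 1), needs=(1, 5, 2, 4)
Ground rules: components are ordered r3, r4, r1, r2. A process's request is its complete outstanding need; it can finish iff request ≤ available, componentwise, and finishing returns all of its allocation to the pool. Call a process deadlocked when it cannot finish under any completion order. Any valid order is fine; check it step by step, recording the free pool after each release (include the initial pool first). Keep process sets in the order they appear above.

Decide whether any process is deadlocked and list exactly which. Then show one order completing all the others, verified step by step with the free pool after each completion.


Deadlocked set: T3, T1, T9, T4 and T7.
Key observation: the pool after T2, T6 is (7, 6, 8, 2); every surviving request exceeds it in r2, so progress ends there.
A valid finishing order for the others: T2, T6. Step-by-step check:
  pool = (3, 3, 3, 1)
  run T2 (needs (2, 3, 1, 1), free (3, 3, 3, 1)); after release of (3, 2, 3, 0) the pool is (6, 5, 6, 1)
  run T6 (needs (5, 1, 6, 0), free (6, 5, 6, 1)); after release of (1, 1, 2, 1) the pool is (7, 6, 8, 2)
None of the blocked processes ever fits:
  T3 still needs (1, 0, 2, 6) but only (7, 6, 8, 2) is free — short on r2
  T1 still needs (2, 2, 4, 3) but only (7, 6, 8, 2) is free — short on r2
  T9 still needs (2, 3, 0, 6) but only (7, 6, 8, 2) is free — short on r2
  T4 still needs (4, 2, 3, 6) but only (7, 6, 8, 2) is free — short on r2
  T7 still needs (1, 5, 2, 4) but only (7, 6, 8, 2) is free — short on r2


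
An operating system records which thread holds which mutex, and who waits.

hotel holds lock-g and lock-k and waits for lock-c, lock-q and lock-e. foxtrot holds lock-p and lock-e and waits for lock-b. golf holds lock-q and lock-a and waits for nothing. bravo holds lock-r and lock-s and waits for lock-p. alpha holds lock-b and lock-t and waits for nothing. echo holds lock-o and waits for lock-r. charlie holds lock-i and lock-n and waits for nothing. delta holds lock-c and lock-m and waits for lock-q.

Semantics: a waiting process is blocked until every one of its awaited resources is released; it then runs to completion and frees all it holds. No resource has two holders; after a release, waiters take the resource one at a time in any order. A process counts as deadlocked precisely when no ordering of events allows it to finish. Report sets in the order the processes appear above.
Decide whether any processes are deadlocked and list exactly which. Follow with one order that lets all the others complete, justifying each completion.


Nothing here is deadlocked.
Key observation: the wait graph is acyclic; completion cascades from the unblocked processes through everyone else.
One completion order for the rest: alpha, golf, delta, foxtrot, hotel, bravo, echo, charlie.
Walking it through:
  alpha waits on nothing -> runs at once and releases lock-b and lock-t
  golf waits on nothing -> runs at once and releases lock-q and lock-a
  delta waits on lock-q — all released -> runs and releases lock-c and lock-m
  foxtrot waits on lock-b — all released -> runs and releases lock-p and lock-e
  hotel waits on lock-c, lock-q and lock-e — all released -> runs and releases lock-g and lock-k
  bravo waits on lock-p — all released -> runs and releases lock-r and lock-s
  echo waits on lock-r — all released -> runs and releases lock-o
  charlie waits on nothing -> runs at once and releases lock-i and lock-n


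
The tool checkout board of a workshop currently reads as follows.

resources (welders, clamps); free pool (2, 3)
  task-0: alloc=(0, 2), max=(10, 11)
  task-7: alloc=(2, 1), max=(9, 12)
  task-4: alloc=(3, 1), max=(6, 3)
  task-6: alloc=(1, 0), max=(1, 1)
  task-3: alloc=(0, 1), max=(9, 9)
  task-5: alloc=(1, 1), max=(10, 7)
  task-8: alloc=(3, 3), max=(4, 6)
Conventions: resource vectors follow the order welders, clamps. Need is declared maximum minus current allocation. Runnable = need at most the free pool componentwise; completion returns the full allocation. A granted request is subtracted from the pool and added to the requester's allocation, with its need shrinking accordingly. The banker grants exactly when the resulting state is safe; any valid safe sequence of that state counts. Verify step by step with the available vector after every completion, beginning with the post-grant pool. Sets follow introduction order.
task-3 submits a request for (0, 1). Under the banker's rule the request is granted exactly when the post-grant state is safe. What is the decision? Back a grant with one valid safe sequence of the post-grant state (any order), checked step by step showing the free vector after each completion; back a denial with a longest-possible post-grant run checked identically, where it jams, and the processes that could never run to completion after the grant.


GRANT — the state after the grant stays safe, e.g. via task-6, task-4, task-8, task-5, task-3, task-0, task-7.
Key observation: with (2, 2) left after the transfer, task-6 can run at once — the state stays safe.
Step-by-step check of the post-grant state:
  pool = (2, 2)
  run task-6 (needs (0, 1), free (2, 2)); after release of (1, 0) the pool is (3, 2)
  run task-4 (needs (3, 2), free (3, 2)); after release of (3, 1) the pool is (6, 3)
  run task-8 (needs (1, 3), free (6, 3)); after release of (3, 3) the pool is (9, 6)
  run task-5 (needs (9, 6), free (9, 6)); after release of (1, 1) the pool is (10, 7)
  run task-3 (needs (9, 7), free (10, 7)); after release of (0, 2) the pool is (10, 9)
  run task-0 (needs (10, 9), free (10, 9)); after release of (0, 2) the pool is (10, 11)
  run task-7 (needs (7, 11), free (10, 11)); after release of (2, 1) the pool is (12, 12)


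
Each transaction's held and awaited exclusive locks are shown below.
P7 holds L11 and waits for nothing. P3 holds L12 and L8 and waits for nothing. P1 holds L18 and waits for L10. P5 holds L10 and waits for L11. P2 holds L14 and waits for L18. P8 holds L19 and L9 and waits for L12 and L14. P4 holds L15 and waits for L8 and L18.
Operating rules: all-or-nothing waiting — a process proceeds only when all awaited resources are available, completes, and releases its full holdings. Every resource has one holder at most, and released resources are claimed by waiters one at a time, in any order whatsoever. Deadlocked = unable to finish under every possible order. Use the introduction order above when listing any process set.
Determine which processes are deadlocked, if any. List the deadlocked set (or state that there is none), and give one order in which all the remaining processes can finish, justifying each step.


No process is deadlocked.
Key observation: the wait relation is loop-free; peeling off processes with no waits unwinds the whole state.
A valid finishing order for the others: P7, P5, P3, P1, P4, P2, P8.
Walking it through:
  P7: no waits; runs immediately, freeing L11
  P5: everything it awaited (L11) is free; runs, freeing L10
  P3: no waits; runs immediately, freeing L12 and L8
  P1: everything it awaited (L10) is free; runs, freeing L18
  P4: everything it awaited (L8 and L18) is free; runs, freeing L15
  P2: everything it awaited (L18) is free; runs, freeing L14
  P8: everything it awaited (L12 and L14) is free; runs, freeing L19 and L9


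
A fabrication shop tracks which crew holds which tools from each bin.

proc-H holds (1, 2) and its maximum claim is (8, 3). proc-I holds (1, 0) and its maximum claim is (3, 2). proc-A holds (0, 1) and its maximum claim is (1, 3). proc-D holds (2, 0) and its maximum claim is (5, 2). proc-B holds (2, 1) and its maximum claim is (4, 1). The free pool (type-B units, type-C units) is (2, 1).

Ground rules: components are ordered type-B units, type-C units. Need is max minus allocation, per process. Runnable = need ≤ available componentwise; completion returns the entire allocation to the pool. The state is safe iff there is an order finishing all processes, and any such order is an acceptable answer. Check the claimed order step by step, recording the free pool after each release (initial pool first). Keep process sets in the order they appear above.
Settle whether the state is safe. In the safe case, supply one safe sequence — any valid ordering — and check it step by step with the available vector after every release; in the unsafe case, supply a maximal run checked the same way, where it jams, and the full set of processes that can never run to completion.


SAFE — a valid safe sequence is proc-B, proc-I, proc-D, proc-A, proc-H.
Key observation: proc-B is the earliest step where a requested resource binds exactly: need (2, 0), pool (2, 1) at its turn.
Verifying each step:
  pool = (2, 1)
  run proc-B (needs (2, 0), free (2, 1)); after release of (2, 1) the pool is (4, 2)
  run proc-I (needs (2, 2), free (4, 2)); after release of (1, 0) the pool is (5, 2)
  run proc-D (needs (3, 2), free (5, 2)); after release of (2, 0) the pool is (7, 2)
  run proc-A (needs (1, 2), free (7, 2)); after release of (0, 1) the pool is (7, 3)
  run proc-H (needs (7, 1), free (7, 3)); after release of (1, 2) the pool is (8, 5)


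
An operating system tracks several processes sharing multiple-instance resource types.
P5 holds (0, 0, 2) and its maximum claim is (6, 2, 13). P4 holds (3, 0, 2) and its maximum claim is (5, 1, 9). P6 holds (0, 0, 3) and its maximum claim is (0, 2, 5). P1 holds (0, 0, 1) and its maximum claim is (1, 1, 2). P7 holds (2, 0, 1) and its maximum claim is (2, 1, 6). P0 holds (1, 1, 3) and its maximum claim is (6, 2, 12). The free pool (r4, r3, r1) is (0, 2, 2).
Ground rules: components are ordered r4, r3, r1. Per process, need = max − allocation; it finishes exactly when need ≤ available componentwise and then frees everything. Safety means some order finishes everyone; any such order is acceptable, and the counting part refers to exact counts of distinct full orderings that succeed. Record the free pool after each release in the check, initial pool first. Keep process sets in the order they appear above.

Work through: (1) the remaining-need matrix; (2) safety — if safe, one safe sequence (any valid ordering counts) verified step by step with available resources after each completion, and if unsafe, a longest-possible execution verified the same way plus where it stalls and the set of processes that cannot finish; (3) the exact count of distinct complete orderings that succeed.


(1) Need matrix, components ordered r4, r3, r1:
  P5: (6, 2, 11)
  P4: (2, 1, 7)
  P6: (0, 2, 2)
  P1: (1, 1, 1)
  P7: (0, 1, 5)
  P0: (5, 1, 9)
(2) The state is SAFE; one workable sequence: P6, P7, P1, P4, P0, P5.
Key observation: reading the order forward, P6 is the first process whose need (0, 2, 2) meets the free pool (0, 2, 2) exactly on a resource it requests.
Walking it through:
  pool = (0, 2, 2)
  P6 needs (0, 2, 2) <= (0, 2, 2) -> finishes; pool += (0, 0, 3) = (0, 2, 5)
  P7 needs (0, 1, 5) <= (0, 2, 5) -> finishes; pool += (2, 0, 1) = (2, 2, 6)
  P1 needs (1, 1, 1) <= (2, 2, 6) -> finishes; pool += (0, 0, 1) = (2, 2, 7)
  P4 needs (2, 1, 7) <= (2, 2, 7) -> finishes; pool += (3, 0, 2) = (5, 2, 9)
  P0 needs (5, 1, 9) <= (5, 2, 9) -> finishes; pool += (1, 1, 3) = (6, 3, 12)
  P5 needs (6, 2, 11) <= (6, 3, 12) -> finishes; pool += (0, 0, 2) = (6, 3, 14)
(3) Exactly 1 of the possible complete orderings is a safe sequence.


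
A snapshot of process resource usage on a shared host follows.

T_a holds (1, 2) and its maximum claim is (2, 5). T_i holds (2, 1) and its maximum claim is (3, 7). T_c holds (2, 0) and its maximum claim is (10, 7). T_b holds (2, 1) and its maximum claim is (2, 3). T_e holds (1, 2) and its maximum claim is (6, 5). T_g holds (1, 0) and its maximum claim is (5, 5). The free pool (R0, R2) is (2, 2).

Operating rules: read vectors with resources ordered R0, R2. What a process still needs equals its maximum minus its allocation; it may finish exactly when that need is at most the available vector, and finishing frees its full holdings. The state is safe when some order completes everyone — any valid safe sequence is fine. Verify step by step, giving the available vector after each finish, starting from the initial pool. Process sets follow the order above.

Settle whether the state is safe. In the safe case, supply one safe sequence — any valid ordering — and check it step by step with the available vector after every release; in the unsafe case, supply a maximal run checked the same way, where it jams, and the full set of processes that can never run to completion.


The state is SAFE; one workable sequence: T_b, T_a, T_g, T_e, T_i, T_c.
Key observation: the order's first zero-slack moment is T_b ((0, 2) needed, (2, 2) free — a requested resource with nothing to spare).
Walking it through:
  pool = (2, 2)
  run T_b (needs (0, 2), free (2, 2)); after release of (2, 1) the pool is (4, 3)
  run T_a (needs (1, 3), free (4, 3)); after release of (1, 2) the pool is (5, 5)
  run T_g (needs (4, 5), free (5, 5)); after release of (1, 0) the pool is (6, 5)
  run T_e (needs (5, 3), free (6, 5)); after release of (1, 2) the pool is (7, 7)
  run T_i (needs (1, 6), free (7, 7)); after release of (2, 1) the pool is (9, 8)
  run T_c (needs (8, 7), free (9, 8)); after release of (2, 0) the pool is (11, 8)


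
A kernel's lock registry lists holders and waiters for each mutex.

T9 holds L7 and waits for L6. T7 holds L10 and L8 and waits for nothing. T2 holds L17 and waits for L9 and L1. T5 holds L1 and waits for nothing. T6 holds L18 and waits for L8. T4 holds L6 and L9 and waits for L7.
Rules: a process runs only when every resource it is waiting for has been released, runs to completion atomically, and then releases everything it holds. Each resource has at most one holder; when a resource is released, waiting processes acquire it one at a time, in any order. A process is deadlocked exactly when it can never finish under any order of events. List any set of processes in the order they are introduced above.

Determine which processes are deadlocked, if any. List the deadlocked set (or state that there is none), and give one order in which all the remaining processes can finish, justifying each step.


The deadlocked set is T9, T2 and T4.
Key observation: the wait chain closes on itself along T9 -> T4 -> T9; T2 waits into the deadlock from upstream.
The rest can finish in the order T7, T6, T5.
Verifying each step:
  T7 waits on nothing -> runs at once and releases L10 and L8
  T6: everything it awaited (L8) is free; runs, freeing L18
  T5 waits on nothing -> runs at once and releases L1


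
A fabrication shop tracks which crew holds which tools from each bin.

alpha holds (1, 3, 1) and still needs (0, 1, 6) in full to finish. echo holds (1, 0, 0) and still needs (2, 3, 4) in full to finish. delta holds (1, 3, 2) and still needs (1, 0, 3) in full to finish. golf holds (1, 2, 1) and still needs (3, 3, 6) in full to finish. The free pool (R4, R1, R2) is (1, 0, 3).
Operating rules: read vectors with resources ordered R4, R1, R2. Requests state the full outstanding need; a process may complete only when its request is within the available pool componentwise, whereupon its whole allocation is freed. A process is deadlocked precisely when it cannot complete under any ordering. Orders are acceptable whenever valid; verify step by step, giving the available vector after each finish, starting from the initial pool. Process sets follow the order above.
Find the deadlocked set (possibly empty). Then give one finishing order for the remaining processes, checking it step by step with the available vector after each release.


Deadlocked set: alpha and golf.
Key observation: delta, echo can finish, but then (3, 3, 5) is all there is, and the blocked group's R2 demands exceed it.
A valid finishing order for the others: delta, echo. Step-by-step check:
  pool = (1, 0, 3)
  delta needs (1, 0, 3) <= (1, 0, 3) -> finishes; pool += (1, 3, 2) = (2, 3, 5)
  echo needs (2, 3, 4) <= (2, 3, 5) -> finishes; pool += (1, 0, 0) = (3, 3, 5)
None of the blocked processes ever fits:
  alpha cannot run: need (0, 1, 6) vs free (3, 3, 5) (insufficient R2)
  golf cannot run: need (3, 3, 6) vs free (3, 3, 5) (insufficient R2)


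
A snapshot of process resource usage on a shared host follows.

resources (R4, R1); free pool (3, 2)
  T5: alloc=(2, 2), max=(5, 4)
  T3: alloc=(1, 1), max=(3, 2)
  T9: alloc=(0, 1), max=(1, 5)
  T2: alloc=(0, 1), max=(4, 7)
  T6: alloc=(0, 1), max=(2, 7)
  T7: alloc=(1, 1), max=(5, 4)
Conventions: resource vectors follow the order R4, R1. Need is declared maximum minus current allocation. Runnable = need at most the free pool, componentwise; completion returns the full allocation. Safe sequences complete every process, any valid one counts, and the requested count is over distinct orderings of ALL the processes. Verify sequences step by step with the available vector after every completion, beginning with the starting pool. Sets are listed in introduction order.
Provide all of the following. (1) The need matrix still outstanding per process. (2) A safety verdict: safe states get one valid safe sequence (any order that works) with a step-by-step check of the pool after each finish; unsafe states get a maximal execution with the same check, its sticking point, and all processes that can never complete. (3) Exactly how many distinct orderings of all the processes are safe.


(1) Need matrix, components ordered R4, R1:
  T5: (3, 2)
  T3: (2, 1)
  T9: (1, 4)
  T2: (4, 6)
  T6: (2, 6)
  T7: (4, 3)
(2) SAFE. One safe sequence: T3, T7, T5, T9, T6, T2.
Key observation: the order's first zero-slack moment is T7 ((4, 3) needed, (4, 3) free — a requested resource with nothing to spare).
Walking it through:
  pool = (3, 2)
  run T3 (needs (2, 1), free (3, 2)); after release of (1, 1) the pool is (4, 3)
  run T7 (needs (4, 3), free (4, 3)); after release of (1, 1) the pool is (5, 4)
  run T5 (needs (3, 2), free (5, 4)); after release of (2, 2) the pool is (7, 6)
  run T9 (needs (1, 4), free (7, 6)); after release of (0, 1) the pool is (7, 7)
  run T6 (needs (2, 6), free (7, 7)); after release of (0, 1) the pool is (7, 8)
  run T2 (needs (4, 6), free (7, 8)); after release of (0, 1) the pool is (7, 9)
(3) Exactly 56 of the possible complete orderings are safe sequences.


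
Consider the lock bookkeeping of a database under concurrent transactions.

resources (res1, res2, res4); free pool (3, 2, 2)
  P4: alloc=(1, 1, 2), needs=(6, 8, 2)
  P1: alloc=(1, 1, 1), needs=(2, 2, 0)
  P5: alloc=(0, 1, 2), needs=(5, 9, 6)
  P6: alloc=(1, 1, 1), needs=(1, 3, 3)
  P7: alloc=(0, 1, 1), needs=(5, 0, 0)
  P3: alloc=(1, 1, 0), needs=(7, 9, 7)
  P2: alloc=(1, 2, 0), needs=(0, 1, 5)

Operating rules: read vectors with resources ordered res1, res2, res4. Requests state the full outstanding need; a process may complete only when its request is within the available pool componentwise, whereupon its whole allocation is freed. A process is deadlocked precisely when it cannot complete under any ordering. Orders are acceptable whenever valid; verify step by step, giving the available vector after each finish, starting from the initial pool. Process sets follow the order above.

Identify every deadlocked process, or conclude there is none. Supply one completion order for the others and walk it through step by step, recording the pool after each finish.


The deadlocked set is P4, P5 and P3.
Key observation: once P1, P6, P7, P2 finish, the pool peaks at (6, 7, 5) — and every remaining process still needs more res2 than that.
One completion order for the rest: P1, P6, P7, P2. Check, step by step:
  pool = (3, 2, 2)
  P1 needs (2, 2, 0) <= (3, 2, 2) -> finishes; pool += (1, 1, 1) = (4, 3, 3)
  P6 needs (1, 3, 3) <= (4, 3, 3) -> finishes; pool += (1, 1, 1) = (5, 4, 4)
  P7 needs (5, 0, 0) <= (5, 4, 4) -> finishes; pool += (0, 1, 1) = (5, 5, 5)
  P2 needs (0, 1, 5) <= (5, 5, 5) -> finishes; pool += (1, 2, 0) = (6, 7, 5)
The blocked processes can never fit:
  P4 cannot run: need (6, 8, 2) vs free (6, 7, 5) (insufficient res2)
  P5 cannot run: need (5, 9, 6) vs free (6, 7, 5) (insufficient res2 and res4)
  P3 cannot run: need (7, 9, 7) vs free (6, 7, 5) (insufficient res1, res2 and res4)


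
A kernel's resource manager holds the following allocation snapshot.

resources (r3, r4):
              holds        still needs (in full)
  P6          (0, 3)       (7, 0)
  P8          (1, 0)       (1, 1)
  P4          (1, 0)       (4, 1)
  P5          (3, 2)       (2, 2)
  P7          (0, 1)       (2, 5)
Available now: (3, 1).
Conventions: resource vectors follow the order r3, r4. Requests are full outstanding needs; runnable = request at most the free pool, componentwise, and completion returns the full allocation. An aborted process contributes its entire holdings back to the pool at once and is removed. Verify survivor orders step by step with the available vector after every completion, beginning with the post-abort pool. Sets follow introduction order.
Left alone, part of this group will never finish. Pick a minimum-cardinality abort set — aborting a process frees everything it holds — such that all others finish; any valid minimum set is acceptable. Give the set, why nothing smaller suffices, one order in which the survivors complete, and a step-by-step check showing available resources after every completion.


Minimum abort set: P7.
Key observation: the deadlocked P5 becomes finishable only because P7 released (0, 1); it completes at step 1 below.
No smaller set exists: with zero aborts the deadlock remains.
The survivors complete as P5, P8, P6, P4. Walking it through (starting from the post-abort pool):
  pool = (3, 2)
  run P5 (needs (2, 2), free (3, 2)); after release of (3, 2) the pool is (6, 4)
  run P8 (needs (1, 1), free (6, 4)); after release of (1, 0) the pool is (7, 4)
  run P6 (needs (7, 0), free (7, 4)); after release of (0, 3) the pool is (7, 7)
  run P4 (needs (4, 1), free (7, 7)); after release of (1, 0) the pool is (8, 7)


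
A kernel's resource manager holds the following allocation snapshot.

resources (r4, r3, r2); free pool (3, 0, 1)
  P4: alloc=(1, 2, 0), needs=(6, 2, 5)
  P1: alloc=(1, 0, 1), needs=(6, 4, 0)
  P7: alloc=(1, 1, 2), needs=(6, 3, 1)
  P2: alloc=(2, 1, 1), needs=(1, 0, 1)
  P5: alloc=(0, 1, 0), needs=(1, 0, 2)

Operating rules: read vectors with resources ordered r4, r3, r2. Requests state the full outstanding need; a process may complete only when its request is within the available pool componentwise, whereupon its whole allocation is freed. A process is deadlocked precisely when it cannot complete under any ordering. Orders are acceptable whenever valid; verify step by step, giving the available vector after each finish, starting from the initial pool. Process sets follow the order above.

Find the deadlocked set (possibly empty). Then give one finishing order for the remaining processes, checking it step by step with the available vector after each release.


The deadlocked set is P4, P1 and P7.
Key observation: the wall is r4: completing P2, P5 brings the pool only to (5, 2, 2), and all the rest need more.
The rest can finish in the order P2, P5. Step-by-step check:
  pool = (3, 0, 1)
  P2: need (1, 0, 1) fits (3, 0, 1); releases (2, 1, 1), pool now (5, 1, 2)
  P5: need (1, 0, 2) fits (5, 1, 2); releases (0, 1, 0), pool now (5, 2, 2)
None of the blocked processes ever fits:
  P4 still needs (6, 2, 5) but only (5, 2, 2) is free — short on r4 and r2
  P1 still needs (6, 4, 0) but only (5, 2, 2) is free — short on r4 and r3
  P7 still needs (6, 3, 1) but only (5, 2, 2) is free — short on r4 and r3


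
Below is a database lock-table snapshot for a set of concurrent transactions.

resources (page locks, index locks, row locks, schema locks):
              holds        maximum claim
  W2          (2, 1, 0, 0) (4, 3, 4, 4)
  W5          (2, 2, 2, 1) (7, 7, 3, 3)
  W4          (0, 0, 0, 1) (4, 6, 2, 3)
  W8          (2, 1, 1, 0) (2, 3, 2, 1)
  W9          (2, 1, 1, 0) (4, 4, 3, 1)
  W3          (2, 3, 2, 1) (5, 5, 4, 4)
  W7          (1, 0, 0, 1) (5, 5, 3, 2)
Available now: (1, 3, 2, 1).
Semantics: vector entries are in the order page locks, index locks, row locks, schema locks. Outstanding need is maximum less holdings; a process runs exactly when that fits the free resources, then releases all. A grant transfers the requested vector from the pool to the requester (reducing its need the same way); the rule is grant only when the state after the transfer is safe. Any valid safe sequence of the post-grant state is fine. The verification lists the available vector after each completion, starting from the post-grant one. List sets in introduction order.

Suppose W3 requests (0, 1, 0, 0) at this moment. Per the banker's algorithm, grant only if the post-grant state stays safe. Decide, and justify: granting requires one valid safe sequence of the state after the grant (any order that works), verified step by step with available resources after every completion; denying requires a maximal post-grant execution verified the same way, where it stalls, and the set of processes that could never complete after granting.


DENY: after the grant no complete ordering would exist.
Key observation: after W8, W9 the pool peaks at (5, 4, 4, 1), and each blocked process is short somewhere: W2 on schema locks; W5 on index locks, schema locks; W4 on index locks, schema locks; W3 on schema locks; W7 on index locks.
Pretend the grant happened; the run W8, W9 goes as far as possible. Walking it through:
  pool = (1, 2, 2, 1)
  W8: need (0, 2, 1, 1) fits (1, 2, 2, 1); releases (2, 1, 1, 0), pool now (3, 3, 3, 1)
  W9: need (2, 3, 2, 1) fits (3, 3, 3, 1); releases (2, 1, 1, 0), pool now (5, 4, 4, 1)
  W2 still needs (2, 2, 4, 4) but only (5, 4, 4, 1) is free — short on schema locks
  W5 still needs (5, 5, 1, 2) but only (5, 4, 4, 1) is free — short on index locks and schema locks
  W4 still needs (4, 6, 2, 2) but only (5, 4, 4, 1) is free — short on index locks and schema locks
  W3 still needs (3, 1, 2, 3) but only (5, 4, 4, 1) is free — short on schema locks
  W7 still needs (4, 5, 3, 1) but only (5, 4, 4, 1) is free — short on index locks
Had the request been granted, W2, W5, W4, W3 and W7 could never finish.


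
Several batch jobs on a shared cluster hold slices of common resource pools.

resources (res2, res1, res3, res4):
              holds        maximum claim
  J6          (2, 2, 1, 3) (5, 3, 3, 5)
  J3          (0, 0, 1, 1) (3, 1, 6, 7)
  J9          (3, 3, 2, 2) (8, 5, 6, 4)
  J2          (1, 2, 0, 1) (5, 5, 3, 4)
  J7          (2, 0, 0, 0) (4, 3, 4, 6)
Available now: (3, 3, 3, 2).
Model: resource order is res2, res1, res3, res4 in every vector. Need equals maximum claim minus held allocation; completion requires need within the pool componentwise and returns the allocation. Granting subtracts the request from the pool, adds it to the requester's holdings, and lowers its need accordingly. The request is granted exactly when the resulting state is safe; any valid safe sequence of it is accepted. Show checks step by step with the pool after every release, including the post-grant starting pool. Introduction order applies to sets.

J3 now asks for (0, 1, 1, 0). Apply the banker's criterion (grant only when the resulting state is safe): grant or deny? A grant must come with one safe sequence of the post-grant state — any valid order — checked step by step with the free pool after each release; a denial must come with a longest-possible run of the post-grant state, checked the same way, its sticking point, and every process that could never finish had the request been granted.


DENY — the pretend-granted state is unsafe.
Key observation: the wall is res3: completing J6, J2 brings the pool only to (6, 6, 3, 6), and all the rest need more.
Pretend the grant happened; the run J6, J2 goes as far as possible. Check, step by step:
  pool = (3, 2, 2, 2)
  J6 needs (3, 1, 2, 2) <= (3, 2, 2, 2) -> finishes; pool += (2, 2, 1, 3) = (5, 4, 3, 5)
  J2 needs (4, 3, 3, 3) <= (5, 4, 3, 5) -> finishes; pool += (1, 2, 0, 1) = (6, 6, 3, 6)
  J3 cannot run: need (3, 0, 4, 6) vs free (6, 6, 3, 6) (insufficient res3)
  J9 cannot run: need (5, 2, 4, 2) vs free (6, 6, 3, 6) (insufficient res3)
  J7 cannot run: need (2, 3, 4, 6) vs free (6, 6, 3, 6) (insufficient res3)
Post-grant, the permanently blocked set is J3, J9 and J7.


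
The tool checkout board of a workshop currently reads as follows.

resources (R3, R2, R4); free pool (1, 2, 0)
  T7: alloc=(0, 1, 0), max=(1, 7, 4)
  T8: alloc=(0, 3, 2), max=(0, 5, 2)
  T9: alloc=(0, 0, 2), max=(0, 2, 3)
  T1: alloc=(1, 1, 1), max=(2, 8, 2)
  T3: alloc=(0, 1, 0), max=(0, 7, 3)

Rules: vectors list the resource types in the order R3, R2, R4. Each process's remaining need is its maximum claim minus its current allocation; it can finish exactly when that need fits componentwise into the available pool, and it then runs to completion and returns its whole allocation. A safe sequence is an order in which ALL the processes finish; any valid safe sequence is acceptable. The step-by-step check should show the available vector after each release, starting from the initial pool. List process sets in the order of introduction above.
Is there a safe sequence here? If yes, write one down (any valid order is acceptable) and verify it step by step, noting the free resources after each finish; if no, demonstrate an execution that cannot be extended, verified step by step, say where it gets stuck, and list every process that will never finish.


UNSAFE.
Key observation: even finishing T8, T9 leaves just (1, 5, 4) free — too little R2 for any of the remaining processes.
The run T8, T9 cannot be extended any further. Walking it through:
  pool = (1, 2, 0)
  T8 needs (0, 2, 0) <= (1, 2, 0) -> finishes; pool += (0, 3, 2) = (1, 5, 2)
  T9 needs (0, 2, 1) <= (1, 5, 2) -> finishes; pool += (0, 0, 2) = (1, 5, 4)
  T7 cannot run: need (1, 6, 4) vs free (1, 5, 4) (insufficient R2)
  T1 cannot run: need (1, 7, 1) vs free (1, 5, 4) (insufficient R2)
  T3 cannot run: need (0, 6, 3) vs free (1, 5, 4) (insufficient R2)
Never able to finish: T7, T1 and T3.


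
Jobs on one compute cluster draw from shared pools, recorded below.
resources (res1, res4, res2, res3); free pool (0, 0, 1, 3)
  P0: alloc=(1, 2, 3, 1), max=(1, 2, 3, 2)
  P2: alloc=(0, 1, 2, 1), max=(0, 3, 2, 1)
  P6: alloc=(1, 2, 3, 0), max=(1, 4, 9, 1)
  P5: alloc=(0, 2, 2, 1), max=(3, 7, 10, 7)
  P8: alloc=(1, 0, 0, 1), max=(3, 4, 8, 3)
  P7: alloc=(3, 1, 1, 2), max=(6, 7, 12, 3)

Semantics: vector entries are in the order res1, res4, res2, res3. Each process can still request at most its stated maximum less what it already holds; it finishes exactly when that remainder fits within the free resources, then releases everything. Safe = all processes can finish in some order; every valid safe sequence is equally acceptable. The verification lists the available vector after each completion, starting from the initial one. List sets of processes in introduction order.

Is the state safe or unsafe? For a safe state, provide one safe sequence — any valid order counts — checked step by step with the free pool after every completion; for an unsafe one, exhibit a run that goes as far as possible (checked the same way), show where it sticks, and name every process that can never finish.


SAFE. One safe sequence: P0, P2, P6, P8, P5, P7.
Key observation: the order's first zero-slack moment is P2 ((0, 2, 0, 0) needed, (1, 2, 4, 4) free — a requested resource with nothing to spare).
Check, step by step:
  pool = (0, 0, 1, 3)
  P0: need (0, 0, 0, 1) fits (0, 0, 1, 3); releases (1, 2, 3, 1), pool now (1, 2, 4, 4)
  P2: need (0, 2, 0, 0) fits (1, 2, 4, 4); releases (0, 1, 2, 1), pool now (1, 3, 6, 5)
  P6: need (0, 2, 6, 1) fits (1, 3, 6, 5); releases (1, 2, 3, 0), pool now (2, 5, 9, 5)
  P8: need (2, 4, 8, 2) fits (2, 5, 9, 5); releases (1, 0, 0, 1), pool now (3, 5, 9, 6)
  P5: need (3, 5, 8, 6) fits (3, 5, 9, 6); releases (0, 2, 2, 1), pool now (3, 7, 11, 7)
  P7: need (3, 6, 11, 1) fits (3, 7, 11, 7); releases (3, 1, 1, 2), pool now (6, 8, 12, 9)


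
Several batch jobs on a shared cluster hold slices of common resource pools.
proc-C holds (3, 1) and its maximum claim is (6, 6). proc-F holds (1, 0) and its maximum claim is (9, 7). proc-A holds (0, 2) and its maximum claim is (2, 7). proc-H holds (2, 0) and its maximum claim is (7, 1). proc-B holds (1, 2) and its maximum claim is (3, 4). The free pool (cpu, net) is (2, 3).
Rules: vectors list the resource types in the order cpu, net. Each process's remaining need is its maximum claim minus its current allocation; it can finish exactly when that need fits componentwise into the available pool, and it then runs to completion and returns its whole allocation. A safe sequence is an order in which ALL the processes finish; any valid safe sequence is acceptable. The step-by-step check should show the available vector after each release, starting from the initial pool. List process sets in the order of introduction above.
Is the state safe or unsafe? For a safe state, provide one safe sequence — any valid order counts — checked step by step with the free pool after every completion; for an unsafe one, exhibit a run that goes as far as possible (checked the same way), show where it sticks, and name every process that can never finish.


The state is SAFE; one workable sequence: proc-B, proc-C, proc-H, proc-A, proc-F.
Key observation: proc-B is the earliest step where a requested resource binds exactly: need (2, 2), pool (2, 3) at its turn.
Check, step by step:
  pool = (2, 3)
  proc-B needs (2, 2) <= (2, 3) -> finishes; pool += (1, 2) = (3, 5)
  proc-C needs (3, 5) <= (3, 5) -> finishes; pool += (3, 1) = (6, 6)
  proc-H needs (5, 1) <= (6, 6) -> finishes; pool += (2, 0) = (8, 6)
  proc-A needs (2, 5) <= (8, 6) -> finishes; pool += (0, 2) = (8, 8)
  proc-F needs (8, 7) <= (8, 8) -> finishes; pool += (1, 0) = (9, 8)
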